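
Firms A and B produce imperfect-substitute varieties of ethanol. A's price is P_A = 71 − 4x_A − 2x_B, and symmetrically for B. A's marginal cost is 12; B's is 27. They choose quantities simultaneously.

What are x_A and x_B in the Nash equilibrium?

Firm A's profit: π = x_A(71 − 4x_A − 2x_B) − 12x_A.
∂π/∂x_A = 59 − 8x_A − 2x_B = 0 ⇒ x_A = 7.375 − 0.25x_B.
Similarly x_B = 5.5 − 0.25x_A.
Substituting the second reaction function into the first: x_A = 7.375 − 0.25(5.5 − 0.25x_A), which gives 0.9375x_A = 6 ⇒ x_A = 6.4.
Then x_B = 5.5 − 0.25·6.4 = 3.9.

6.4, 3.9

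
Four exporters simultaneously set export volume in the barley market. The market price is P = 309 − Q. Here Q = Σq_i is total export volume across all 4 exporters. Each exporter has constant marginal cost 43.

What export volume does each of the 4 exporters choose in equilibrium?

53.2

A representative exporter's profit is π_i = q_i(309 − Q) − 43q_i, with Q = q_i + Σ_{j≠i} q_j.
First-order condition: 266 − 2q_i − Σ_{j≠i} q_j = 0.
With identical exporters, set every q_j = q: then 266 − 2q − 3q = 0, i.e. q = 266/5 = 53.2.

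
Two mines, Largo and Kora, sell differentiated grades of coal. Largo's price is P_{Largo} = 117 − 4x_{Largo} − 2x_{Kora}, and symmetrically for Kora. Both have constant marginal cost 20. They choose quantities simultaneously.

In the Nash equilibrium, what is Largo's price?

Mine Largo's profit: π = x_{Largo}(117 − 4x_{Largo} − 2x_{Kora}) − 20x_{Largo}.
∂π/∂x_{Largo} = 97 − 8x_{Largo} − 2x_{Kora} = 0 ⇒ x_{Largo} = 12.125 − 0.25x_{Kora}.
Setting x_{Largo} = x_{Kora} in the reaction function: x_{Largo} = 12.125 − 0.25x_{Largo}, so x_{Largo} = 12.125 / 1.25 = 9.7.
P_{Largo} = 117 − 4·9.7 − 2·9.7 = 58.8.

58.8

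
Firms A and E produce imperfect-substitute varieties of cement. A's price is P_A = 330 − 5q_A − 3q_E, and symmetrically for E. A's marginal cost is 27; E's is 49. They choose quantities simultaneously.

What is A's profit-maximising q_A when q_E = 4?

29.1

Firm A's profit: π = q_A(330 − 5q_A − 3q_E) − 27q_A.
∂π/∂q_A = 303 − 10q_A − 3q_E = 0 ⇒ q_A = 30.3 − 0.3q_E.
At q_E = 4: q_A = 30.3 − 0.3·4 = 29.1.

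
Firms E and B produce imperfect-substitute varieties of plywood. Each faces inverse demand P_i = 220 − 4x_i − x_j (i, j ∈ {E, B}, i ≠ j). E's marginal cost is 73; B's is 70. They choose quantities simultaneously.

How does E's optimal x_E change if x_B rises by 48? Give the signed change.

Firm E's profit: π = x_E(220 − 4x_E − x_B) − 73x_E.
∂π/∂x_E = 147 − 8x_E − x_B = 0 ⇒ x_E = 18.375 − 0.125x_B.
The reaction-function slope is −0.125, so a 48-unit rise in x_B moves x_E by −0.125 × 48 = −6. E's best response falls — the actions are strategic substitutes.

-6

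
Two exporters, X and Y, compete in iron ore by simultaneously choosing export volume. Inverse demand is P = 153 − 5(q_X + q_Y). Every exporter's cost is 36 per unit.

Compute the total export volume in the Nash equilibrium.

15.6

Exporter X's profit: π = q_X(153 − 5(q_X + q_Y)) − 36q_X.
∂π/∂q_X = 117 − 10q_X − 5q_Y = 0, so q_X = 11.7 − 0.5q_Y.
Setting q_X = q_Y in the reaction function: q_X = 11.7 − 0.5q_X, so q_X = 11.7 / 1.5 = 7.8.
Total export volume: 7.8 + 7.8 = 15.6.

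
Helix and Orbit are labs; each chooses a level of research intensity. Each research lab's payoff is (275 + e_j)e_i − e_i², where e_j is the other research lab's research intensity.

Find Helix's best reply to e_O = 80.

177.5

Helix's payoff is (275 + e_O)e_H − e_H².
∂π/∂e_H = 275 + e_O − 2e_H = 0, so e_H = 137.5 + 0.5e_O.
At e_O = 80: e_H = 137.5 + 0.5·80 = 177.5.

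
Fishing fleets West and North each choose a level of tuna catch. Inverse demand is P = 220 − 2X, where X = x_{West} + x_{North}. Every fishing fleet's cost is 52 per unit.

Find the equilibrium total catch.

56

Fishing fleet West's profit: π = x_{West}(220 − 2(x_{West} + x_{North})) − 52x_{West}.
∂π/∂x_{West} = 168 − 4x_{West} − 2x_{North} = 0, so x_{West} = 42 − 0.5x_{North}.
Setting x_{West} = x_{North} in the reaction function: x_{West} = 42 − 0.5x_{West}, so x_{West} = 42 / 1.5 = 28.
Total catch: 28 + 28 = 56.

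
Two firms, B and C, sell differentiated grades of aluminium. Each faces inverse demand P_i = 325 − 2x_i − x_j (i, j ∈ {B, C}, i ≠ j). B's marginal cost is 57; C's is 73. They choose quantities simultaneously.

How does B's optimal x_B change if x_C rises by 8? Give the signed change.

Firm B's profit: π = x_B(325 − 2x_B − x_C) − 57x_B.
∂π/∂x_B = 268 − 4x_B − x_C = 0 ⇒ x_B = 67 − 0.25x_C.
The reaction-function slope is −0.25, so an 8-unit rise in x_C moves x_B by −0.25 × 8 = −2. B's best response falls — the actions are strategic substitutes.

-2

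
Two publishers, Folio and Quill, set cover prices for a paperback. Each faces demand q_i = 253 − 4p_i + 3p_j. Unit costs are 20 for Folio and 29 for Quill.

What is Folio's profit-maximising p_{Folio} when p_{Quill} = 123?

87.75

Folio's profit: π = (p_{Folio} − 20)(253 − 4p_{Folio} + 3p_{Quill}).
∂π/∂p_{Folio} = 333 − 8p_{Folio} + 3p_{Quill} = 0 ⇒ p_{Folio} = 41.625 + 0.375p_{Quill}.
At p_{Quill} = 123: p_{Folio} = 41.625 + 0.375·123 = 87.75.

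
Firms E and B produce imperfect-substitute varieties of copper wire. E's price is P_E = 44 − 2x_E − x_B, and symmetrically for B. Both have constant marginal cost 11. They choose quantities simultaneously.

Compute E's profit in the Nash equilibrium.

Firm E's profit: π = x_E(44 − 2x_E − x_B) − 11x_E.
∂π/∂x_E = 33 − 4x_E − x_B = 0 ⇒ x_E = 8.25 − 0.25x_B.
The game is symmetric, so in equilibrium x_B = x_E: the reaction function gives 1.25x_E = 8.25, hence x_E = 6.6.
P_E = 44 − 2·6.6 − 6.6 = 24.2.
Profit = (24.2 − 11)·6.6 = 87.12.

87.12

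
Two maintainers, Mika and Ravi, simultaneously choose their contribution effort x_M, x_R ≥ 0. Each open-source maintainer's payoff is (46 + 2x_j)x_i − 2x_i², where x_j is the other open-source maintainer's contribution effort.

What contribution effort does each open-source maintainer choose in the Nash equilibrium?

Mika's payoff is (46 + 2x_R)x_M − 2x_M².
∂π/∂x_M = 46 + 2x_R − 4x_M = 0, so x_M = 11.5 + 0.5x_R.
Setting x_M = x_R in the reaction function: x_M = 11.5 + 0.5x_M, so x_M = 11.5 / 0.5 = 23.

23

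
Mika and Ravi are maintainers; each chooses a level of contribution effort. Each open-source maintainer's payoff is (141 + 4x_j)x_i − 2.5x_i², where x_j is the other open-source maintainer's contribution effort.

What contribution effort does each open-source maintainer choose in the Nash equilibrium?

Mika's payoff is (141 + 4x_R)x_M − 2.5x_M².
∂π/∂x_M = 141 + 4x_R − 5x_M = 0, so x_M = 28.2 + 0.8x_R.
Setting x_M = x_R in the reaction function: x_M = 28.2 + 0.8x_M, so x_M = 28.2 / 0.2 = 141.

141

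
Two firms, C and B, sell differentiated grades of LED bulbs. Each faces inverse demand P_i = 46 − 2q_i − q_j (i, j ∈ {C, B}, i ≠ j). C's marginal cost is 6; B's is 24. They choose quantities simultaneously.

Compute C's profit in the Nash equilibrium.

Firm C's profit: π = q_C(46 − 2q_C − q_B) − 6q_C.
∂π/∂q_C = 40 − 4q_C − q_B = 0 ⇒ q_C = 10 − 0.25q_B.
Similarly q_B = 5.5 − 0.25q_C.
Solving the two reaction functions simultaneously: (1 − (−0.25)(−0.25))q_C = 10 − 0.25·5.5, so 0.9375q_C = 8.625 and q_C = 9.2.
Then q_B = 5.5 − 0.25·9.2 = 3.2.
P_C = 46 − 2·9.2 − 3.2 = 24.4.
Profit = (24.4 − 6)·9.2 = 169.28.

169.28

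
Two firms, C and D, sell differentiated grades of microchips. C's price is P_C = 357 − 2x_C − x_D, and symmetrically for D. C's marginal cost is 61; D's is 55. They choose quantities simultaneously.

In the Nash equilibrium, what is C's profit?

6914.88

Firm C's profit: π = x_C(357 − 2x_C − x_D) − 61x_C.
∂π/∂x_C = 296 − 4x_C − x_D = 0 ⇒ x_C = 74 − 0.25x_D.
Similarly x_D = 75.5 − 0.25x_C.
Plugging x_D into C's best response: x_C = 74 − 0.25(75.5 − 0.25x_C) ⇒ 0.9375x_C = 55.125, so x_C = 58.8.
Then x_D = 75.5 − 0.25·58.8 = 60.8.
P_C = 357 − 2·58.8 − 60.8 = 178.6.
Profit = (178.6 − 61)·58.8 = 6914.88.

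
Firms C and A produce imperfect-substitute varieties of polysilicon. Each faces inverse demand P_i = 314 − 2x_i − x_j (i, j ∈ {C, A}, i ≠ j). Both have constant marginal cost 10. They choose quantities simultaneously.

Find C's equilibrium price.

Firm C's profit: π = x_C(314 − 2x_C − x_A) − 10x_C.
∂π/∂x_C = 304 − 4x_C − x_A = 0 ⇒ x_C = 76 − 0.25x_A.
The game is symmetric, so in equilibrium x_A = x_C: the reaction function gives 1.25x_C = 76, hence x_C = 60.8.
P_C = 314 − 2·60.8 − 60.8 = 131.6.

131.6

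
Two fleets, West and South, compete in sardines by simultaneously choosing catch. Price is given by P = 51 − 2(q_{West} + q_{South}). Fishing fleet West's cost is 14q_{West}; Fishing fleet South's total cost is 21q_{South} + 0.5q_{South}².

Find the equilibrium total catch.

10.6875

Fishing fleet West's profit: π = q_{West}(51 − 2(q_{West} + q_{South})) − 14q_{West}.
∂π/∂q_{West} = 37 − 4q_{West} − 2q_{South} = 0, so q_{West} = 9.25 − 0.5q_{South}.
For South: ∂π/∂q_{South} = 30 − 5q_{South} − 2q_{West} = 0 ⇒ q_{South} = 6 − 0.4q_{West}.
Plugging q_{South} into West's best response: q_{West} = 9.25 − 0.5(6 − 0.4q_{West}) ⇒ 0.8q_{West} = 6.25, so q_{West} = 7.8125.
Then q_{South} = 6 − 0.4·7.8125 = 2.875.
Total catch: 7.8125 + 2.875 = 10.6875.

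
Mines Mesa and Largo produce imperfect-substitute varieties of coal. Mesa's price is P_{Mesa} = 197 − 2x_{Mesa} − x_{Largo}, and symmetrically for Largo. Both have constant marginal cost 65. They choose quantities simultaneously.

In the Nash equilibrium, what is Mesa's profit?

Mine Mesa's profit: π = x_{Mesa}(197 − 2x_{Mesa} − x_{Largo}) − 65x_{Mesa}.
∂π/∂x_{Mesa} = 132 − 4x_{Mesa} − x_{Largo} = 0 ⇒ x_{Mesa} = 33 − 0.25x_{Largo}.
By symmetry x_{Largo} = x_{Mesa}; substituting into the reaction function, 1.25x_{Mesa} = 33 and x_{Mesa} = 26.4.
P_{Mesa} = 197 − 2·26.4 − 26.4 = 117.8.
Profit = (117.8 − 65)·26.4 = 1393.92.

1393.92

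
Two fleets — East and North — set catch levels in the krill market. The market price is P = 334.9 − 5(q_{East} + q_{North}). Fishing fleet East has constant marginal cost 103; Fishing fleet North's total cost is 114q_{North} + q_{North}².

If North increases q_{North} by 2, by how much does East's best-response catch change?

Fishing fleet East's profit: π = q_{East}(334.9 − 5(q_{East} + q_{North})) − 103q_{East}.
∂π/∂q_{East} = 231.9 − 10q_{East} − 5q_{North} = 0, so q_{East} = 23.19 − 0.5q_{North}.
The reaction-function slope is −0.5, so a 2-unit rise in q_{North} moves q_{East} by −0.5 × 2 = −1. East's best response falls — the actions are strategic substitutes.

-1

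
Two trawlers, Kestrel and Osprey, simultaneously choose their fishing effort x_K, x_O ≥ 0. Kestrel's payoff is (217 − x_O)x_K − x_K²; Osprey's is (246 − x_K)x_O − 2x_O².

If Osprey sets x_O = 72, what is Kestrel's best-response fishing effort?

Expanding Kestrel's payoff: 217x_K − x_Ox_K − x_K².
∂π/∂x_K = 217 − x_O − 2x_K = 0, so x_K = 108.5 − 0.5x_O.
At x_O = 72: x_K = 108.5 − 0.5·72 = 72.5.

72.5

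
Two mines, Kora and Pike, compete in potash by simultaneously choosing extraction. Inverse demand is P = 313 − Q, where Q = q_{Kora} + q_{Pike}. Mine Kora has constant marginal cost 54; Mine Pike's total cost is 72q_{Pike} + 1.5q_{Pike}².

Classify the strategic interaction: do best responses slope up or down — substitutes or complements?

strategic substitutes

Mine Kora's profit: π = q_{Kora}(313 − (q_{Kora} + q_{Pike})) − 54q_{Kora}.
∂π/∂q_{Kora} = 259 − 2q_{Kora} − q_{Pike} = 0, so q_{Kora} = 129.5 − 0.5q_{Pike}.
The best-response slope dq_{Kora}/dq_{Pike} = −0.5 < 0: the reaction function is downward-sloping, so the choices are strategic substitutes.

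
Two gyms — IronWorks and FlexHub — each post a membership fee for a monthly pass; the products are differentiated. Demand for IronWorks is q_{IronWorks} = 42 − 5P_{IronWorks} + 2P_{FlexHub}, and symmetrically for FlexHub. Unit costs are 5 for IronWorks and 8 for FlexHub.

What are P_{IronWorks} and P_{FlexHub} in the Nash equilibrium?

8.6875, 9.9375

IronWorks's profit: π = (P_{IronWorks} − 5)(42 − 5P_{IronWorks} + 2P_{FlexHub}).
∂π/∂P_{IronWorks} = 67 − 10P_{IronWorks} + 2P_{FlexHub} = 0 ⇒ P_{IronWorks} = 6.7 + 0.2P_{FlexHub}.
Similarly P_{FlexHub} = 8.2 + 0.2P_{IronWorks}.
Solving the two reaction functions simultaneously: (1 − (0.2)(0.2))P_{IronWorks} = 6.7 + 0.2·8.2, so 0.96P_{IronWorks} = 8.34 and P_{IronWorks} = 8.6875.
Then P_{FlexHub} = 8.2 + 0.2·8.6875 = 9.9375.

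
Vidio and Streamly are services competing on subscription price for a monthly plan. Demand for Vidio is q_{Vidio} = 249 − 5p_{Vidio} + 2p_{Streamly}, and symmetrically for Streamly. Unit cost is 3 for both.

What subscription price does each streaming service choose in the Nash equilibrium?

33

Vidio's profit: π = (p_{Vidio} − 3)(249 − 5p_{Vidio} + 2p_{Streamly}).
∂π/∂p_{Vidio} = 264 − 10p_{Vidio} + 2p_{Streamly} = 0 ⇒ p_{Vidio} = 26.4 + 0.2p_{Streamly}.
The game is symmetric, so in equilibrium p_{Streamly} = p_{Vidio}: the reaction function gives 0.8p_{Vidio} = 26.4, hence p_{Vidio} = 33.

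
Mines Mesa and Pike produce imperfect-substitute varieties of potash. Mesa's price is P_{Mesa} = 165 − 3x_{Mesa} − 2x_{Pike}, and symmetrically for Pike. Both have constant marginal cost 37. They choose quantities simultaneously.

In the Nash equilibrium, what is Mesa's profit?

Mine Mesa's profit: π = x_{Mesa}(165 − 3x_{Mesa} − 2x_{Pike}) − 37x_{Mesa}.
∂π/∂x_{Mesa} = 128 − 6x_{Mesa} − 2x_{Pike} = 0 ⇒ x_{Mesa} = 64/3 − (1/3)x_{Pike}.
The game is symmetric, so in equilibrium x_{Pike} = x_{Mesa}: the reaction function gives (4/3)x_{Mesa} = 64/3, hence x_{Mesa} = 16.
P_{Mesa} = 165 − 3·16 − 2·16 = 85.
Profit = (85 − 37)·16 = 768.

768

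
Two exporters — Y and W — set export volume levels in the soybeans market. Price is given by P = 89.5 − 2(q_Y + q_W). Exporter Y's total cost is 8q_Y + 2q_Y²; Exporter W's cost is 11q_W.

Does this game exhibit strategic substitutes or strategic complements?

Exporter Y's profit: π = q_Y(89.5 − 2(q_Y + q_W)) − 8q_Y − 2q_Y².
∂π/∂q_Y = 81.5 − 8q_Y − 2q_W = 0, so q_Y = 10.1875 − 0.25q_W.
The best-response slope dq_Y/dq_W = −0.25 < 0: the reaction function is downward-sloping, so the choices are strategic substitutes.

strategic substitutes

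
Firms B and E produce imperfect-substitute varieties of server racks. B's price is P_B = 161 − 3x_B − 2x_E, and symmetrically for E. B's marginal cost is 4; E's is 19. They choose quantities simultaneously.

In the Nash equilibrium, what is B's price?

65.6875

Firm B's profit: π = x_B(161 − 3x_B − 2x_E) − 4x_B.
∂π/∂x_B = 157 − 6x_B − 2x_E = 0 ⇒ x_B = 157/6 − (1/3)x_E.
Similarly x_E = 71/3 − (1/3)x_B.
Solving the two reaction functions simultaneously: (1 − (−1/3)(−1/3))x_B = 157/6 − (1/3)·(71/3), so (8/9)x_B = 329/18 and x_B = 20.5625.
Then x_E = 71/3 − (1/3)·20.5625 = 16.8125.
P_B = 161 − 3·20.5625 − 2·16.8125 = 65.6875.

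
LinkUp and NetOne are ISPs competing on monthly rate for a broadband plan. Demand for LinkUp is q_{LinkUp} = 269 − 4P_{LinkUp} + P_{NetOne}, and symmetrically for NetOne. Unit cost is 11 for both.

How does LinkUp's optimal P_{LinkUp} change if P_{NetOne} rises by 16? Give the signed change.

LinkUp's profit: π = (P_{LinkUp} − 11)(269 − 4P_{LinkUp} + P_{NetOne}).
∂π/∂P_{LinkUp} = 313 − 8P_{LinkUp} + P_{NetOne} = 0 ⇒ P_{LinkUp} = 39.125 + 0.125P_{NetOne}.
The reaction-function slope is 0.125, so a 16-unit rise in P_{NetOne} moves P_{LinkUp} by 0.125 × 16 = 2. LinkUp's best response rises — the actions are strategic complements.

2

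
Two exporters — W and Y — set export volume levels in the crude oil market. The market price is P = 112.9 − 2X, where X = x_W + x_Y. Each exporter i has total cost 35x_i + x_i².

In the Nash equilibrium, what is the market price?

Exporter W's profit: π = x_W(112.9 − 2(x_W + x_Y)) − 35x_W − x_W².
∂π/∂x_W = 77.9 − 6x_W − 2x_Y = 0, so x_W = 779/60 − (1/3)x_Y.
By symmetry x_Y = x_W; substituting into the reaction function, (4/3)x_W = 779/60 and x_W = 9.7375.
Equilibrium price: P = 112.9 − 2·19.475 = 73.95.

73.95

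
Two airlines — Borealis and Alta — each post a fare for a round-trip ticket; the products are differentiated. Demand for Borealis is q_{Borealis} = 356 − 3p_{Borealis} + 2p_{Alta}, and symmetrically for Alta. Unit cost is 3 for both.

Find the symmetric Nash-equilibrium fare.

91.25

Borealis's profit: π = (p_{Borealis} − 3)(356 − 3p_{Borealis} + 2p_{Alta}).
∂π/∂p_{Borealis} = 365 − 6p_{Borealis} + 2p_{Alta} = 0 ⇒ p_{Borealis} = 365/6 + (1/3)p_{Alta}.
Setting p_{Borealis} = p_{Alta} in the reaction function: p_{Borealis} = 365/6 + (1/3)p_{Borealis}, so p_{Borealis} = (365/6) / (2/3) = 91.25.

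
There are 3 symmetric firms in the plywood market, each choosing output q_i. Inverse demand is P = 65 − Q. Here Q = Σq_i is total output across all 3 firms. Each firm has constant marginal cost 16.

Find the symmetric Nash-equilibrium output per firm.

A representative firm's profit is π_i = q_i(65 − Q) − 16q_i, with Q = q_i + Σ_{j≠i} q_j.
First-order condition: 49 − 2q_i − Σ_{j≠i} q_j = 0.
With identical firms, set every q_j = q: then 49 − 2q − 2q = 0, i.e. q = 49/4 = 12.25.

12.25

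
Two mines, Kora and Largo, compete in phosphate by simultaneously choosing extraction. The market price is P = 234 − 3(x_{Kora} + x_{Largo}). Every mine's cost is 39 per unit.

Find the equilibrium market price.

104

Mine Kora's profit: π = x_{Kora}(234 − 3(x_{Kora} + x_{Largo})) − 39x_{Kora}.
∂π/∂x_{Kora} = 195 − 6x_{Kora} − 3x_{Largo} = 0, so x_{Kora} = 32.5 − 0.5x_{Largo}.
Setting x_{Kora} = x_{Largo} in the reaction function: x_{Kora} = 32.5 − 0.5x_{Kora}, so x_{Kora} = 32.5 / 1.5 = 65/3.
Equilibrium price: P = 234 − 3·(130/3) = 104.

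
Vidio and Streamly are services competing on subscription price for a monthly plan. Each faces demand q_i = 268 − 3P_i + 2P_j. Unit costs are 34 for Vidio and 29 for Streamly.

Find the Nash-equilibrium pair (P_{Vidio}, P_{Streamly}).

Vidio's profit: π = (P_{Vidio} − 34)(268 − 3P_{Vidio} + 2P_{Streamly}).
∂π/∂P_{Vidio} = 370 − 6P_{Vidio} + 2P_{Streamly} = 0 ⇒ P_{Vidio} = 185/3 + (1/3)P_{Streamly}.
Similarly P_{Streamly} = 355/6 + (1/3)P_{Vidio}.
Plugging P_{Streamly} into Vidio's best response: P_{Vidio} = 185/3 + (1/3)(355/6 + (1/3)P_{Vidio}) ⇒ (8/9)P_{Vidio} = 1465/18, so P_{Vidio} = 91.5625.
Then P_{Streamly} = 355/6 + (1/3)·91.5625 = 89.6875.

91.5625, 89.6875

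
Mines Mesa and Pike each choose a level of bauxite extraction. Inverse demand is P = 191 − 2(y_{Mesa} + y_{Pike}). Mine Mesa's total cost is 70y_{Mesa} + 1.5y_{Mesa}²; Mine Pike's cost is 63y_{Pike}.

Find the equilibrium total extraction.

Mine Mesa's profit: π = y_{Mesa}(191 − 2(y_{Mesa} + y_{Pike})) − 70y_{Mesa} − 1.5y_{Mesa}².
∂π/∂y_{Mesa} = 121 − 7y_{Mesa} − 2y_{Pike} = 0, so y_{Mesa} = 121/7 − (2/7)y_{Pike}.
For Pike: ∂π/∂y_{Pike} = 128 − 4y_{Pike} − 2y_{Mesa} = 0 ⇒ y_{Pike} = 32 − 0.5y_{Mesa}.
Substituting the second reaction function into the first: y_{Mesa} = 121/7 − (2/7)(32 − 0.5y_{Mesa}), which gives (6/7)y_{Mesa} = 57/7 ⇒ y_{Mesa} = 9.5.
Then y_{Pike} = 32 − 0.5·9.5 = 27.25.
Total extraction: 9.5 + 27.25 = 36.75.

36.75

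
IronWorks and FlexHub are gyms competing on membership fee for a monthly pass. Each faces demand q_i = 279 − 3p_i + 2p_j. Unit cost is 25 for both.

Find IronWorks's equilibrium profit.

IronWorks's profit: π = (p_{IronWorks} − 25)(279 − 3p_{IronWorks} + 2p_{FlexHub}).
∂π/∂p_{IronWorks} = 354 − 6p_{IronWorks} + 2p_{FlexHub} = 0 ⇒ p_{IronWorks} = 59 + (1/3)p_{FlexHub}.
Setting p_{IronWorks} = p_{FlexHub} in the reaction function: p_{IronWorks} = 59 + (1/3)p_{IronWorks}, so p_{IronWorks} = 59 / (2/3) = 88.5.
q_{IronWorks} = 279 − 3·88.5 + 2·88.5 = 190.5.
Profit = (88.5 − 25)·190.5 = 12096.75.

12096.75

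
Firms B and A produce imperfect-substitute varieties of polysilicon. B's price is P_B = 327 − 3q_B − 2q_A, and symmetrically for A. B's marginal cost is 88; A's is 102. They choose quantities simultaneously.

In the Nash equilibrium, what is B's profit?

Firm B's profit: π = q_B(327 − 3q_B − 2q_A) − 88q_B.
∂π/∂q_B = 239 − 6q_B − 2q_A = 0 ⇒ q_B = 239/6 − (1/3)q_A.
Similarly q_A = 37.5 − (1/3)q_B.
Substituting the second reaction function into the first: q_B = 239/6 − (1/3)(37.5 − (1/3)q_B), which gives (8/9)q_B = 82/3 ⇒ q_B = 30.75.
Then q_A = 37.5 − (1/3)·30.75 = 27.25.
P_B = 327 − 3·30.75 − 2·27.25 = 180.25.
Profit = (180.25 − 88)·30.75 = 2836.6875.

2836.6875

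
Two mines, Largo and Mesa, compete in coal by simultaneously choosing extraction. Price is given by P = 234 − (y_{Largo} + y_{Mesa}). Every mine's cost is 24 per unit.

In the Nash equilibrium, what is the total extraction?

140

Mine Largo's profit: π = y_{Largo}(234 − (y_{Largo} + y_{Mesa})) − 24y_{Largo}.
∂π/∂y_{Largo} = 210 − 2y_{Largo} − y_{Mesa} = 0, so y_{Largo} = 105 − 0.5y_{Mesa}.
By symmetry y_{Mesa} = y_{Largo}; substituting into the reaction function, 1.5y_{Largo} = 105 and y_{Largo} = 70.
Total extraction: 70 + 70 = 140.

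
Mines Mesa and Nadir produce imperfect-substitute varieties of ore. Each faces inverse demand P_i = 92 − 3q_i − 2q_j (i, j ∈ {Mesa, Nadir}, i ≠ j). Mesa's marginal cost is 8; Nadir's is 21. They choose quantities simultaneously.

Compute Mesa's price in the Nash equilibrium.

41.9375

Mine Mesa's profit: π = q_{Mesa}(92 − 3q_{Mesa} − 2q_{Nadir}) − 8q_{Mesa}.
∂π/∂q_{Mesa} = 84 − 6q_{Mesa} − 2q_{Nadir} = 0 ⇒ q_{Mesa} = 14 − (1/3)q_{Nadir}.
Similarly q_{Nadir} = 71/6 − (1/3)q_{Mesa}.
Solving the two reaction functions simultaneously: (1 − (−1/3)(−1/3))q_{Mesa} = 14 − (1/3)·(71/6), so (8/9)q_{Mesa} = 181/18 and q_{Mesa} = 11.3125.
Then q_{Nadir} = 71/6 − (1/3)·11.3125 = 8.0625.
P_{Mesa} = 92 − 3·11.3125 − 2·8.0625 = 41.9375.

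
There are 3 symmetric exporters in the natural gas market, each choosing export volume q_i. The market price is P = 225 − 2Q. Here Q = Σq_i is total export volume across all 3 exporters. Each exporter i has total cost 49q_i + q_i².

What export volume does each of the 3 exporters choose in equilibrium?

17.6

A representative exporter's profit is π_i = q_i(225 − 2Q) − 49q_i − q_i², with Q = q_i + Σ_{j≠i} q_j.
First-order condition: 176 − 6q_i − 2Σ_{j≠i} q_j = 0.
Imposing symmetry (q_j = q for all j) turns Σ_{j≠i} q_j into 2q, so 176 = 10q and q = 17.6.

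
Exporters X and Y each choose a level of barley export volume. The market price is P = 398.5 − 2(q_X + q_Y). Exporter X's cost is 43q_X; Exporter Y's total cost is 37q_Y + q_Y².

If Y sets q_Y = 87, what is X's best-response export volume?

Exporter X's profit: π = q_X(398.5 − 2(q_X + q_Y)) − 43q_X.
∂π/∂q_X = 355.5 − 4q_X − 2q_Y = 0, so q_X = 88.875 − 0.5q_Y.
At q_Y = 87: q_X = 88.875 − 0.5·87 = 45.375.

45.375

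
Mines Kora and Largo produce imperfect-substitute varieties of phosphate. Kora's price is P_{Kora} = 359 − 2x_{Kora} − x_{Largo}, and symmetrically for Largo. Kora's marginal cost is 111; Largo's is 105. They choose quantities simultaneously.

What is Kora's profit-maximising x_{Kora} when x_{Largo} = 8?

Mine Kora's profit: π = x_{Kora}(359 − 2x_{Kora} − x_{Largo}) − 111x_{Kora}.
∂π/∂x_{Kora} = 248 − 4x_{Kora} − x_{Largo} = 0 ⇒ x_{Kora} = 62 − 0.25x_{Largo}.
At x_{Largo} = 8: x_{Kora} = 62 − 0.25·8 = 60.

60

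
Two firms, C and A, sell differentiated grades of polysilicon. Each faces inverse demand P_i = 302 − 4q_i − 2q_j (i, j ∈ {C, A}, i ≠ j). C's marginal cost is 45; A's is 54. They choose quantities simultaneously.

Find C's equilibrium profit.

2704

Firm C's profit: π = q_C(302 − 4q_C − 2q_A) − 45q_C.
∂π/∂q_C = 257 − 8q_C − 2q_A = 0 ⇒ q_C = 32.125 − 0.25q_A.
Similarly q_A = 31 − 0.25q_C.
Solving the two reaction functions simultaneously: (1 − (−0.25)(−0.25))q_C = 32.125 − 0.25·31, so 0.9375q_C = 24.375 and q_C = 26.
Then q_A = 31 − 0.25·26 = 24.5.
P_C = 302 − 4·26 − 2·24.5 = 149.
Profit = (149 − 45)·26 = 2704.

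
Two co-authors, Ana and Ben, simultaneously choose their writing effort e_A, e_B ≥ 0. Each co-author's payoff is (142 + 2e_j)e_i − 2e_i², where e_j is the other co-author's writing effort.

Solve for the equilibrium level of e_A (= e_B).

71

Ana's payoff is (142 + 2e_B)e_A − 2e_A².
∂π/∂e_A = 142 + 2e_B − 4e_A = 0, so e_A = 35.5 + 0.5e_B.
Setting e_A = e_B in the reaction function: e_A = 35.5 + 0.5e_A, so e_A = 35.5 / 0.5 = 71.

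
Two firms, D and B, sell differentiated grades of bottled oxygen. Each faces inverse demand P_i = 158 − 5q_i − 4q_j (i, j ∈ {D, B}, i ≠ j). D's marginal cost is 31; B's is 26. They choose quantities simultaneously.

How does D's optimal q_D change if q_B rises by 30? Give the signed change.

-12

Firm D's profit: π = q_D(158 − 5q_D − 4q_B) − 31q_D.
∂π/∂q_D = 127 − 10q_D − 4q_B = 0 ⇒ q_D = 12.7 − 0.4q_B.
The reaction-function slope is −0.4, so a 30-unit rise in q_B moves q_D by −0.4 × 30 = −12. D's best response falls — the actions are strategic substitutes.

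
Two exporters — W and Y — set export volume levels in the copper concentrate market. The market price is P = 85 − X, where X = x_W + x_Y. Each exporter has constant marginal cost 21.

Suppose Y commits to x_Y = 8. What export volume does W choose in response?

Exporter W's profit: π = x_W(85 − (x_W + x_Y)) − 21x_W.
∂π/∂x_W = 64 − 2x_W − x_Y = 0, so x_W = 32 − 0.5x_Y.
At x_Y = 8: x_W = 32 − 0.5·8 = 28.

28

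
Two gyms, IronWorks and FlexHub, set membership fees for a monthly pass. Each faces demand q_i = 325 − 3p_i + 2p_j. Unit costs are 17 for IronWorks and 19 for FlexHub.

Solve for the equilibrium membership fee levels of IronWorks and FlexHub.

94.375, 95.125

IronWorks's profit: π = (p_{IronWorks} − 17)(325 − 3p_{IronWorks} + 2p_{FlexHub}).
∂π/∂p_{IronWorks} = 376 − 6p_{IronWorks} + 2p_{FlexHub} = 0 ⇒ p_{IronWorks} = 188/3 + (1/3)p_{FlexHub}.
Similarly p_{FlexHub} = 191/3 + (1/3)p_{IronWorks}.
Solving the two reaction functions simultaneously: (1 − (1/3)(1/3))p_{IronWorks} = 188/3 + (1/3)·(191/3), so (8/9)p_{IronWorks} = 755/9 and p_{IronWorks} = 94.375.
Then p_{FlexHub} = 191/3 + (1/3)·94.375 = 95.125.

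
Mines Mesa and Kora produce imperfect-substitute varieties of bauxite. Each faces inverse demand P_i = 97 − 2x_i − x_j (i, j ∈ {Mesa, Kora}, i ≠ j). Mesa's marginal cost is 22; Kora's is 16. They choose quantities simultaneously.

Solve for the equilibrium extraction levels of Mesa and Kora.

Mine Mesa's profit: π = x_{Mesa}(97 − 2x_{Mesa} − x_{Kora}) − 22x_{Mesa}.
∂π/∂x_{Mesa} = 75 − 4x_{Mesa} − x_{Kora} = 0 ⇒ x_{Mesa} = 18.75 − 0.25x_{Kora}.
Similarly x_{Kora} = 20.25 − 0.25x_{Mesa}.
Plugging x_{Kora} into Mesa's best response: x_{Mesa} = 18.75 − 0.25(20.25 − 0.25x_{Mesa}) ⇒ 0.9375x_{Mesa} = 13.6875, so x_{Mesa} = 14.6.
Then x_{Kora} = 20.25 − 0.25·14.6 = 16.6.

14.6, 16.6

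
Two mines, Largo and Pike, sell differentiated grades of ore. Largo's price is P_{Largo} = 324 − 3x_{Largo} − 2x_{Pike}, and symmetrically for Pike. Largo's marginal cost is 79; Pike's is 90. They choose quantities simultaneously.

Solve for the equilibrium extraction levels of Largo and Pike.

Mine Largo's profit: π = x_{Largo}(324 − 3x_{Largo} − 2x_{Pike}) − 79x_{Largo}.
∂π/∂x_{Largo} = 245 − 6x_{Largo} − 2x_{Pike} = 0 ⇒ x_{Largo} = 245/6 − (1/3)x_{Pike}.
Similarly x_{Pike} = 39 − (1/3)x_{Largo}.
Substituting the second reaction function into the first: x_{Largo} = 245/6 − (1/3)(39 − (1/3)x_{Largo}), which gives (8/9)x_{Largo} = 167/6 ⇒ x_{Largo} = 31.3125.
Then x_{Pike} = 39 − (1/3)·31.3125 = 28.5625.

31.3125, 28.5625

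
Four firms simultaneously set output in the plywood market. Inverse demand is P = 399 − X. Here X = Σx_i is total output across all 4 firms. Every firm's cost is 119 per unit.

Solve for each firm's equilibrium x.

A representative firm's profit is π_i = x_i(399 − X) − 119x_i, with X = x_i + Σ_{j≠i} x_j.
First-order condition: 280 − 2x_i − Σ_{j≠i} x_j = 0.
With identical firms, set every x_j = x: then 280 − 2x − 3x = 0, i.e. x = 280/5 = 56.

56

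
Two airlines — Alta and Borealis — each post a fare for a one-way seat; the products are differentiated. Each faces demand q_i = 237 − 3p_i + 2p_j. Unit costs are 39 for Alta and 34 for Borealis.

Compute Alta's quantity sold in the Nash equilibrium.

Alta's profit: π = (p_{Alta} − 39)(237 − 3p_{Alta} + 2p_{Borealis}).
∂π/∂p_{Alta} = 354 − 6p_{Alta} + 2p_{Borealis} = 0 ⇒ p_{Alta} = 59 + (1/3)p_{Borealis}.
Similarly p_{Borealis} = 56.5 + (1/3)p_{Alta}.
Plugging p_{Borealis} into Alta's best response: p_{Alta} = 59 + (1/3)(56.5 + (1/3)p_{Alta}) ⇒ (8/9)p_{Alta} = 467/6, so p_{Alta} = 87.5625.
Then p_{Borealis} = 56.5 + (1/3)·87.5625 = 85.6875.
q_{Alta} = 237 − 3·87.5625 + 2·85.6875 = 145.6875.

145.6875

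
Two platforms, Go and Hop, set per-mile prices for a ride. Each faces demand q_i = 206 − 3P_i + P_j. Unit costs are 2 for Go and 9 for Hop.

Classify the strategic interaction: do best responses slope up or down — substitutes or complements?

strategic complements

Go's profit: π = (P_{Go} − 2)(206 − 3P_{Go} + P_{Hop}).
∂π/∂P_{Go} = 212 − 6P_{Go} + P_{Hop} = 0 ⇒ P_{Go} = 106/3 + (1/6)P_{Hop}.
The best-response slope dP_{Go}/dP_{Hop} = 1/6 > 0: the reaction function is upward-sloping, so the choices are strategic complements.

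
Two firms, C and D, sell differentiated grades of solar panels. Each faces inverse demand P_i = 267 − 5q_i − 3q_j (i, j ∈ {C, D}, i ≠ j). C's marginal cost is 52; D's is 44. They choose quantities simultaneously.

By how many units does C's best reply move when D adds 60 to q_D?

-18

Firm C's profit: π = q_C(267 − 5q_C − 3q_D) − 52q_C.
∂π/∂q_C = 215 − 10q_C − 3q_D = 0 ⇒ q_C = 21.5 − 0.3q_D.
The reaction-function slope is −0.3, so a 60-unit rise in q_D moves q_C by −0.3 × 60 = −18. C's best response falls — the actions are strategic substitutes.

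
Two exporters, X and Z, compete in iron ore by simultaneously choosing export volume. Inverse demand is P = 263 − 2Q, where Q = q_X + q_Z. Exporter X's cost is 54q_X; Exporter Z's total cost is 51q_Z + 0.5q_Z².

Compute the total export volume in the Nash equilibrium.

65.6875

Exporter X's profit: π = q_X(263 − 2(q_X + q_Z)) − 54q_X.
∂π/∂q_X = 209 − 4q_X − 2q_Z = 0, so q_X = 52.25 − 0.5q_Z.
For Z: ∂π/∂q_Z = 212 − 5q_Z − 2q_X = 0 ⇒ q_Z = 42.4 − 0.4q_X.
Substituting the second reaction function into the first: q_X = 52.25 − 0.5(42.4 − 0.4q_X), which gives 0.8q_X = 31.05 ⇒ q_X = 38.8125.
Then q_Z = 42.4 − 0.4·38.8125 = 26.875.
Total export volume: 38.8125 + 26.875 = 65.6875.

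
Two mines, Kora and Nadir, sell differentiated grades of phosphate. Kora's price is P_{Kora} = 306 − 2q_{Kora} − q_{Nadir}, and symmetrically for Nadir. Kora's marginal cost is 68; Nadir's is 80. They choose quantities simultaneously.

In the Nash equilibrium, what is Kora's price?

164.8

Mine Kora's profit: π = q_{Kora}(306 − 2q_{Kora} − q_{Nadir}) − 68q_{Kora}.
∂π/∂q_{Kora} = 238 − 4q_{Kora} − q_{Nadir} = 0 ⇒ q_{Kora} = 59.5 − 0.25q_{Nadir}.
Similarly q_{Nadir} = 56.5 − 0.25q_{Kora}.
Solving the two reaction functions simultaneously: (1 − (−0.25)(−0.25))q_{Kora} = 59.5 − 0.25·56.5, so 0.9375q_{Kora} = 45.375 and q_{Kora} = 48.4.
Then q_{Nadir} = 56.5 − 0.25·48.4 = 44.4.
P_{Kora} = 306 − 2·48.4 − 44.4 = 164.8.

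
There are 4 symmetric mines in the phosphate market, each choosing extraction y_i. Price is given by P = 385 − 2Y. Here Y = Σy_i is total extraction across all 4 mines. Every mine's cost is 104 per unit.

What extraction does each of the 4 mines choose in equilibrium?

A representative mine's profit is π_i = y_i(385 − 2Y) − 104y_i, with Y = y_i + Σ_{j≠i} y_j.
First-order condition: 281 − 4y_i − 2Σ_{j≠i} y_j = 0.
With identical mines, set every y_j = y: then 281 − 4y − 6y = 0, i.e. y = 281/10 = 28.1.

28.1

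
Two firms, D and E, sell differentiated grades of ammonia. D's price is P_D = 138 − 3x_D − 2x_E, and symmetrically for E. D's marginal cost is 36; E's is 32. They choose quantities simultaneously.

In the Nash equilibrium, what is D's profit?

468.75

Firm D's profit: π = x_D(138 − 3x_D − 2x_E) − 36x_D.
∂π/∂x_D = 102 − 6x_D − 2x_E = 0 ⇒ x_D = 17 − (1/3)x_E.
Similarly x_E = 53/3 − (1/3)x_D.
Plugging x_E into D's best response: x_D = 17 − (1/3)(53/3 − (1/3)x_D) ⇒ (8/9)x_D = 100/9, so x_D = 12.5.
Then x_E = 53/3 − (1/3)·12.5 = 13.5.
P_D = 138 − 3·12.5 − 2·13.5 = 73.5.
Profit = (73.5 − 36)·12.5 = 468.75.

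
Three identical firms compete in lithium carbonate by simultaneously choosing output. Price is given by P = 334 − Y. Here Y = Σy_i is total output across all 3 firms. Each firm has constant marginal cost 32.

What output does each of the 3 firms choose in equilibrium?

A representative firm's profit is π_i = y_i(334 − Y) − 32y_i, with Y = y_i + Σ_{j≠i} y_j.
First-order condition: 302 − 2y_i − Σ_{j≠i} y_j = 0.
Imposing symmetry (y_j = y for all j) turns Σ_{j≠i} y_j into 2y, so 302 = 4y and y = 75.5.

75.5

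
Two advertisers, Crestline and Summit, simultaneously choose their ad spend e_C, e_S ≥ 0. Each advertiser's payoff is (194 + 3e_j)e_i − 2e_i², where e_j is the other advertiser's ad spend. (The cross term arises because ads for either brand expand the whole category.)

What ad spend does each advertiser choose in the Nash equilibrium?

Crestline's payoff is (194 + 3e_S)e_C − 2e_C².
∂π/∂e_C = 194 + 3e_S − 4e_C = 0, so e_C = 48.5 + 0.75e_S.
Setting e_C = e_S in the reaction function: e_C = 48.5 + 0.75e_C, so e_C = 48.5 / 0.25 = 194.

194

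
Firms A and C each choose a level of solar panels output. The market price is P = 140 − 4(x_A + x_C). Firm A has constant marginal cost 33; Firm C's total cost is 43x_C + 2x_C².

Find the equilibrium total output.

Firm A's profit: π = x_A(140 − 4(x_A + x_C)) − 33x_A.
∂π/∂x_A = 107 − 8x_A − 4x_C = 0, so x_A = 13.375 − 0.5x_C.
For C: ∂π/∂x_C = 97 − 12x_C − 4x_A = 0 ⇒ x_C = 97/12 − (1/3)x_A.
Solving the two reaction functions simultaneously: (1 − (−0.5)(−1/3))x_A = 13.375 − 0.5·(97/12), so (5/6)x_A = 28/3 and x_A = 11.2.
Then x_C = 97/12 − (1/3)·11.2 = 4.35.
Total output: 11.2 + 4.35 = 15.55.

15.55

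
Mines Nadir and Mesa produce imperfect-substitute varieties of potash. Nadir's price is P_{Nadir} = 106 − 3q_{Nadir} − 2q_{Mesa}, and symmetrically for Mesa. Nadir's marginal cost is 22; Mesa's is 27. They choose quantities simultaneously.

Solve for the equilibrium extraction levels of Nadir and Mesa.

10.8125, 9.5625

Mine Nadir's profit: π = q_{Nadir}(106 − 3q_{Nadir} − 2q_{Mesa}) − 22q_{Nadir}.
∂π/∂q_{Nadir} = 84 − 6q_{Nadir} − 2q_{Mesa} = 0 ⇒ q_{Nadir} = 14 − (1/3)q_{Mesa}.
Similarly q_{Mesa} = 79/6 − (1/3)q_{Nadir}.
Substituting the second reaction function into the first: q_{Nadir} = 14 − (1/3)(79/6 − (1/3)q_{Nadir}), which gives (8/9)q_{Nadir} = 173/18 ⇒ q_{Nadir} = 10.8125.
Then q_{Mesa} = 79/6 − (1/3)·10.8125 = 9.5625.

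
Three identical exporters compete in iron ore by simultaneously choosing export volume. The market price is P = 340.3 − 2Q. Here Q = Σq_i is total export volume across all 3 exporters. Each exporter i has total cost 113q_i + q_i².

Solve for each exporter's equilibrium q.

22.73

A representative exporter's profit is π_i = q_i(340.3 − 2Q) − 113q_i − q_i², with Q = q_i + Σ_{j≠i} q_j.
First-order condition: 227.3 − 6q_i − 2Σ_{j≠i} q_j = 0.
In a symmetric equilibrium every exporter chooses the same q, so Σ_{j≠i} q_j = 2q. The condition becomes 227.3 − 10q = 0, giving q = 227.3/10 = 22.73.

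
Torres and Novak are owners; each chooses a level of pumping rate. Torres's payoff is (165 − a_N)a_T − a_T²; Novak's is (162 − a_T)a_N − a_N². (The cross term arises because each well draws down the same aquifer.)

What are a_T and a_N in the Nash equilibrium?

56, 53

Expanding Torres's payoff: 165a_T − a_Na_T − a_T².
∂π/∂a_T = 165 − a_N − 2a_T = 0, so a_T = 82.5 − 0.5a_N.
Likewise for Novak: a_N = 81 − 0.5a_T.
Solving the two reaction functions simultaneously: (1 − (−0.5)(−0.5))a_T = 82.5 − 0.5·81, so 0.75a_T = 42 and a_T = 56.
Then a_N = 81 − 0.5·56 = 53.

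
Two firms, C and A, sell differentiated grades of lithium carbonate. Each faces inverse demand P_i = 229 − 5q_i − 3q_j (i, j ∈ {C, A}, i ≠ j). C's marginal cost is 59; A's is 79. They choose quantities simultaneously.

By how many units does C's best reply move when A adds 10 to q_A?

Firm C's profit: π = q_C(229 − 5q_C − 3q_A) − 59q_C.
∂π/∂q_C = 170 − 10q_C − 3q_A = 0 ⇒ q_C = 17 − 0.3q_A.
The reaction-function slope is −0.3, so a 10-unit rise in q_A moves q_C by −0.3 × 10 = −3. C's best response falls — the actions are strategic substitutes.

-3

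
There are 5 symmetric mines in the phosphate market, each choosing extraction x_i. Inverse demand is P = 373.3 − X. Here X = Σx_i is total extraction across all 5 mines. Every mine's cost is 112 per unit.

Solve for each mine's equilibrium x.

43.55

A representative mine's profit is π_i = x_i(373.3 − X) − 112x_i, with X = x_i + Σ_{j≠i} x_j.
First-order condition: 261.3 − 2x_i − Σ_{j≠i} x_j = 0.
Imposing symmetry (x_j = x for all j) turns Σ_{j≠i} x_j into 4x, so 261.3 = 6x and x = 43.55.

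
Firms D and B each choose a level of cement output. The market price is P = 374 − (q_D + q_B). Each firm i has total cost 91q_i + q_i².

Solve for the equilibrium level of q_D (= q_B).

Firm D's profit: π = q_D(374 − (q_D + q_B)) − 91q_D − q_D².
∂π/∂q_D = 283 − 4q_D − q_B = 0, so q_D = 70.75 − 0.25q_B.
Setting q_D = q_B in the reaction function: q_D = 70.75 − 0.25q_D, so q_D = 70.75 / 1.25 = 56.6.

56.6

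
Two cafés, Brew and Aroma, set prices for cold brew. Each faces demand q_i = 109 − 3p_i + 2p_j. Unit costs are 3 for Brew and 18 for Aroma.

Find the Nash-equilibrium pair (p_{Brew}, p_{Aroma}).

Brew's profit: π = (p_{Brew} − 3)(109 − 3p_{Brew} + 2p_{Aroma}).
∂π/∂p_{Brew} = 118 − 6p_{Brew} + 2p_{Aroma} = 0 ⇒ p_{Brew} = 59/3 + (1/3)p_{Aroma}.
Similarly p_{Aroma} = 163/6 + (1/3)p_{Brew}.
Solving the two reaction functions simultaneously: (1 − (1/3)(1/3))p_{Brew} = 59/3 + (1/3)·(163/6), so (8/9)p_{Brew} = 517/18 and p_{Brew} = 32.3125.
Then p_{Aroma} = 163/6 + (1/3)·32.3125 = 37.9375.

32.3125, 37.9375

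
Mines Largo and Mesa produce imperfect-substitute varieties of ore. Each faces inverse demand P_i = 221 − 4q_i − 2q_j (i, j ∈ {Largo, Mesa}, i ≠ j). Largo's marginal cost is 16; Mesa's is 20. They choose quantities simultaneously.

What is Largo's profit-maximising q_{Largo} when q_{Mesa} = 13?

22.375

Mine Largo's profit: π = q_{Largo}(221 − 4q_{Largo} − 2q_{Mesa}) − 16q_{Largo}.
∂π/∂q_{Largo} = 205 − 8q_{Largo} − 2q_{Mesa} = 0 ⇒ q_{Largo} = 25.625 − 0.25q_{Mesa}.
At q_{Mesa} = 13: q_{Largo} = 25.625 − 0.25·13 = 22.375.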